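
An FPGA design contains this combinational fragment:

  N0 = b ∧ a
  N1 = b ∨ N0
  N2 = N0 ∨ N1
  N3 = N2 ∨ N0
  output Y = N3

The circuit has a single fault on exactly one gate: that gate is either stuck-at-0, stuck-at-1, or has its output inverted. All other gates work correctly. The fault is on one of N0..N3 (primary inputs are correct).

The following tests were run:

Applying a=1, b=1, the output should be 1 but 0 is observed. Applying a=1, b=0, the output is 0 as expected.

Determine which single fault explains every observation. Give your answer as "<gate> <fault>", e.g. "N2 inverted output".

N3 stuck-at-0

Fault-free values for test 1 (a=1, b=1): N0=1, N1=1, N2=1, N3=1, giving Y=1. Observed 0.
Test 1: faults giving observed 0 are {N3 stuck-at-0, N3 inverted output}.
Test 2 (a=1, b=0): fault-free N0=0, N1=0, N2=0, N3=0 → 0; observed 0. Eliminates N3 inverted output.
Only N3 stuck-at-0 is consistent with every test.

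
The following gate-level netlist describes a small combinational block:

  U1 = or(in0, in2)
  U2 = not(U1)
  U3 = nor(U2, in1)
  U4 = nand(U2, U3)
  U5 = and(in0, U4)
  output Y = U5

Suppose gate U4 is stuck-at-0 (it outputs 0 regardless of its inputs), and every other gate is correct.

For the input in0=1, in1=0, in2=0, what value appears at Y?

Propagate with U4 forced: U1=1, U2=0, U3=1, U4=0 [stuck-at-0], U5=0.
So Y = 0. (Without the fault it would be 1.)

0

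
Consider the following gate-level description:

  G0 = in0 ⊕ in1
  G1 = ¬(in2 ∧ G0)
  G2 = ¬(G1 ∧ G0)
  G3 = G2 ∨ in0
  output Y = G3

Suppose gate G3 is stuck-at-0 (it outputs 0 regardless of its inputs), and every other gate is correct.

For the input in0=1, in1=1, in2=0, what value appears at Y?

0

Propagate with G3 forced: G0=0, G1=1, G2=1, G3=0 [stuck-at-0].
So Y = 0. (Without the fault it would be 1.)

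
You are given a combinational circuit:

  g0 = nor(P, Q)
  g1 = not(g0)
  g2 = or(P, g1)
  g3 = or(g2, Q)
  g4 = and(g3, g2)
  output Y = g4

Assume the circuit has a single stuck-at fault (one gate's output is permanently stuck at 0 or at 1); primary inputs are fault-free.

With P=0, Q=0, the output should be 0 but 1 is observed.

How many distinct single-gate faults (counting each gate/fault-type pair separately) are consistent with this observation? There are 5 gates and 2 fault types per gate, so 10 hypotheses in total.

Fault-free: g0=1, g1=0, g2=0, g3=0, g4=0 → 0. Observed 1.
  g0 stuck-at-0: output 1 ✓
  g0 stuck-at-1: output 0 ✗
  g1 stuck-at-0: output 0 ✗
  g1 stuck-at-1: output 1 ✓
  g2 stuck-at-0: output 0 ✗
  g2 stuck-at-1: output 1 ✓
  g3 stuck-at-0: output 0 ✗
  g3 stuck-at-1: output 0 ✗
  g4 stuck-at-0: output 0 ✗
  g4 stuck-at-1: output 1 ✓
Consistent faults: {g0 stuck-at-0, g1 stuck-at-1, g2 stuck-at-1, g4 stuck-at-1} — 4 in all.

4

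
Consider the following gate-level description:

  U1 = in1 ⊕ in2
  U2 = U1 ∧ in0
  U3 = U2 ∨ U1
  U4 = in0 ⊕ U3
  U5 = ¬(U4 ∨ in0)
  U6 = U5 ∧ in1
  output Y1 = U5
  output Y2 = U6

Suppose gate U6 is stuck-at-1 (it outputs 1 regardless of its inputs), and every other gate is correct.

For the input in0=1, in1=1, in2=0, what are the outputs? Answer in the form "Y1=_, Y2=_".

Y1=0, Y2=1

Propagate with U6 forced: U1=1, U2=1, U3=1, U4=0, U5=0, U6=1 [stuck-at-1].
So the outputs are Y1=0, Y2=1. (Without the fault they would be Y1=0, Y2=0.)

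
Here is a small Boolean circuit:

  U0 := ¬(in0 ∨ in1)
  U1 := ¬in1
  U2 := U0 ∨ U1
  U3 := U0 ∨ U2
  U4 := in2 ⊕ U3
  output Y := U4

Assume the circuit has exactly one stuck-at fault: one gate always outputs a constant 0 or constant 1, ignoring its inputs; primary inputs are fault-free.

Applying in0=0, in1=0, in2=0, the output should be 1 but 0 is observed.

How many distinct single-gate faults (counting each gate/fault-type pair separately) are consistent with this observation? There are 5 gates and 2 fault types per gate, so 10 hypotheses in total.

Fault-free: U0=1, U1=1, U2=1, U3=1, U4=1 → 1. Observed 0.
  U0 stuck-at-0: output 1 ✗
  U0 stuck-at-1: output 1 ✗
  U1 stuck-at-0: output 1 ✗
  U1 stuck-at-1: output 1 ✗
  U2 stuck-at-0: output 1 ✗
  U2 stuck-at-1: output 1 ✗
  U3 stuck-at-0: output 0 ✓
  U3 stuck-at-1: output 1 ✗
  U4 stuck-at-0: output 0 ✓
  U4 stuck-at-1: output 1 ✗
Consistent faults: {U3 stuck-at-0, U4 stuck-at-0} — 2 in all.

2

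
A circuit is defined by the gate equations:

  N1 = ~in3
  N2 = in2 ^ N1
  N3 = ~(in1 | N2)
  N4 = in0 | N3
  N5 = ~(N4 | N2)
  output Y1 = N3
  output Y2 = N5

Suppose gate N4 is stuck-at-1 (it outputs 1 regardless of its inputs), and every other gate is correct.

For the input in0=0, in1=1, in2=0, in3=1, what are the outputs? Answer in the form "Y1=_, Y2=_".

Y1=0, Y2=0

Propagate with N4 forced: N1=0, N2=0, N3=0, N4=1 [stuck-at-1], N5=0.
So the outputs are Y1=0, Y2=0. (Without the fault they would be Y1=0, Y2=1.)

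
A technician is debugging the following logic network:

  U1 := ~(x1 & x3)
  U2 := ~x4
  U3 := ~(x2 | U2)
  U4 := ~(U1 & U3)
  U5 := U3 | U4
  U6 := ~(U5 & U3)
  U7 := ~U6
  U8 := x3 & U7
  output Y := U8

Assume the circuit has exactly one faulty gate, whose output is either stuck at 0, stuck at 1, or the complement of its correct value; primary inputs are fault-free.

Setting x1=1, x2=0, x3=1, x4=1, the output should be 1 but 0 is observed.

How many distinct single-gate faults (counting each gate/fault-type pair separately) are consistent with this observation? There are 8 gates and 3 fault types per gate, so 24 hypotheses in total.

Fault-free: U1=0, U2=0, U3=1, U4=1, U5=1, U6=0, U7=1, U8=1 → 1. Observed 0.
  U1: none of the 3 fault types match ✗
  U2: stuck-at-1, inverted output ✓; others ✗
  U3: stuck-at-0, inverted output ✓; others ✗
  U4: none of the 3 fault types match ✗
  U5: stuck-at-0, inverted output ✓; others ✗
  U6: stuck-at-1, inverted output ✓; others ✗
  U7: stuck-at-0, inverted output ✓; others ✗
  U8: stuck-at-0, inverted output ✓; others ✗
Consistent faults: {U2 stuck-at-1, U2 inverted output, U3 stuck-at-0, U3 inverted output, U5 stuck-at-0, U5 inverted output, U6 stuck-at-1, U6 inverted output, U7 stuck-at-0, U7 inverted output, U8 stuck-at-0, U8 inverted output} — 12 in all.

12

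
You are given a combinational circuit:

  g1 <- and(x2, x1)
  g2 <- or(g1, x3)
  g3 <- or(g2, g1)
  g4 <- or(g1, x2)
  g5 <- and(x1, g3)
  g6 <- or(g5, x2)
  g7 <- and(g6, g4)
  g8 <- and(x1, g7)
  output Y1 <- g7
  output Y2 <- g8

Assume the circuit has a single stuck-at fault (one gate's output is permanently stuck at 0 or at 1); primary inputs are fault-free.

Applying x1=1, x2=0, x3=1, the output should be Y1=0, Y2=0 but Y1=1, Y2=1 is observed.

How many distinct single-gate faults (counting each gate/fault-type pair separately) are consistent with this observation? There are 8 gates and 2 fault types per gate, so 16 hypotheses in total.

3

Fault-free: g1=0, g2=1, g3=1, g4=0, g5=1, g6=1, g7=0, g8=0 → Y1=0, Y2=0. Observed Y1=1, Y2=1.
  g1: stuck-at-1 ✓; others ✗
  g2: none of the 2 fault types match ✗
  g3: none of the 2 fault types match ✗
  g4: stuck-at-1 ✓; others ✗
  g5: none of the 2 fault types match ✗
  g6: none of the 2 fault types match ✗
  g7: stuck-at-1 ✓; others ✗
  g8: none of the 2 fault types match ✗
Consistent faults: {g1 stuck-at-1, g4 stuck-at-1, g7 stuck-at-1} — 3 in all.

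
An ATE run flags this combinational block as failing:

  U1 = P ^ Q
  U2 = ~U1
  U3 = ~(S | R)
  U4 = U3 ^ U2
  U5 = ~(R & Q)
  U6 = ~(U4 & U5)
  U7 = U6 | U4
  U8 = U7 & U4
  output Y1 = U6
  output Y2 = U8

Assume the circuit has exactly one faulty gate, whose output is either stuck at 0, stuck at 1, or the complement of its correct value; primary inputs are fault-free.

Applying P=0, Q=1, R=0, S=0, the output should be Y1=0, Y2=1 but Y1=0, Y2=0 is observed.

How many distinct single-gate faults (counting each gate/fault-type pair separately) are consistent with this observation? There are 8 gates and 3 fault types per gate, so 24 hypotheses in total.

4

Fault-free: U1=1, U2=0, U3=1, U4=1, U5=1, U6=0, U7=1, U8=1 → Y1=0, Y2=1. Observed Y1=0, Y2=0.
  U1: none of the 3 fault types match ✗
  U2: none of the 3 fault types match ✗
  U3: none of the 3 fault types match ✗
  U4: none of the 3 fault types match ✗
  U5: none of the 3 fault types match ✗
  U6: none of the 3 fault types match ✗
  U7: stuck-at-0, inverted output ✓; others ✗
  U8: stuck-at-0, inverted output ✓; others ✗
Consistent faults: {U7 stuck-at-0, U7 inverted output, U8 stuck-at-0, U8 inverted output} — 4 in all.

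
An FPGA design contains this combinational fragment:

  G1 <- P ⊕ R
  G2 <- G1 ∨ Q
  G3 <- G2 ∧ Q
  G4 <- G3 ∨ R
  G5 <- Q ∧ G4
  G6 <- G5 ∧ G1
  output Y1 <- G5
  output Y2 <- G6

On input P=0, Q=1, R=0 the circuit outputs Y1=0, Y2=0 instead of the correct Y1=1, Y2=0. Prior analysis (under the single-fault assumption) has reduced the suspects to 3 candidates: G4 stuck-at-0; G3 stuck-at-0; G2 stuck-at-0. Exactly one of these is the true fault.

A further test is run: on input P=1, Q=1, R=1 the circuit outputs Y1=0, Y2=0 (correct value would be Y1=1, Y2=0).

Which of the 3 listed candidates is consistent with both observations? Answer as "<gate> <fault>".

Evaluate each candidate on input P=1, Q=1, R=1:
  G4 stuck-at-0: G1=0, G2=1, G3=1, G4=0 [stuck-at-0], G5=0, G6=0 → Y1=0, Y2=0 — matches
  G3 stuck-at-0: G1=0, G2=1, G3=0 [stuck-at-0], G4=1, G5=1, G6=0 → Y1=1, Y2=0 — eliminated
  G2 stuck-at-0: G1=0, G2=0 [stuck-at-0], G3=0, G4=1, G5=1, G6=0 → Y1=1, Y2=0 — eliminated
Only G4 stuck-at-0 reproduces the observed Y1=0, Y2=0.

G4 stuck-at-0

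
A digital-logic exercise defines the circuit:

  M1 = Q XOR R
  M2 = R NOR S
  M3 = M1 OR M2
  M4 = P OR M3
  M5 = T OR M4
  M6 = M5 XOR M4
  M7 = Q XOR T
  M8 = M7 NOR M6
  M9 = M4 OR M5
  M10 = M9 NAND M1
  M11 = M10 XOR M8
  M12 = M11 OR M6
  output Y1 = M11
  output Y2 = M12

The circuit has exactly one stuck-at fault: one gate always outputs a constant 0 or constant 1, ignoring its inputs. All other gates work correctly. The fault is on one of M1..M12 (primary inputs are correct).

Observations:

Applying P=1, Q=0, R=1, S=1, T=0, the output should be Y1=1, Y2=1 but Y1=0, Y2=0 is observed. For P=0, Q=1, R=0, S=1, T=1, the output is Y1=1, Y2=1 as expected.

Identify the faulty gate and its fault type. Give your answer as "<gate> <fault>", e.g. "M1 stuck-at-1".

M1 stuck-at-0

Fault-free values for test 1 (P=1, Q=0, R=1, S=1, T=0): M1=1, M2=0, M3=1, M4=1, M5=1, M6=0, M7=0, M8=1, M9=1, M10=0, M11=1, M12=1, giving Y1=1, Y2=1. Observed Y1=0, Y2=0.
Test 1: faults giving observed Y1=0, Y2=0 are {M1 stuck-at-0, M4 stuck-at-0, M7 stuck-at-1, M8 stuck-at-0, M9 stuck-at-0, M10 stuck-at-1, M11 stuck-at-0}.
Test 2 (P=0, Q=1, R=0, S=1, T=1): fault-free M1=1, M2=0, M3=1, M4=1, M5=1, M6=0, M7=0, M8=1, M9=1, M10=0, M11=1, M12=1 → Y1=1, Y2=1; observed Y1=1, Y2=1. Eliminates M4 stuck-at-0, M7 stuck-at-1, M8 stuck-at-0, M9 stuck-at-0, M10 stuck-at-1, M11 stuck-at-0.
Only M1 stuck-at-0 is consistent with every test.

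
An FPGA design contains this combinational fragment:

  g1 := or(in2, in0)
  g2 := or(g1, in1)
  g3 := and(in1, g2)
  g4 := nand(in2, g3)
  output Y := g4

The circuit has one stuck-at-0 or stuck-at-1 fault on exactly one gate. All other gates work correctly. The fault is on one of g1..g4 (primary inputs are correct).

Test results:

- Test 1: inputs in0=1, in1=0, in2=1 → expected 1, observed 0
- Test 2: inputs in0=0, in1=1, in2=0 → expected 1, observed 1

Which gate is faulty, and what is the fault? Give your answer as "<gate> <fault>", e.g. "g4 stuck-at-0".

Fault-free values for test 1 (in0=1, in1=0, in2=1): g1=1, g2=1, g3=0, g4=1, giving Y=1. Observed 0.
Test 1: faults giving observed 0 are {g3 stuck-at-1, g4 stuck-at-0}.
Test 2 (in0=0, in1=1, in2=0): fault-free g1=0, g2=1, g3=1, g4=1 → 1; observed 1. Eliminates g4 stuck-at-0.
Only g3 stuck-at-1 is consistent with every test.

g3 stuck-at-1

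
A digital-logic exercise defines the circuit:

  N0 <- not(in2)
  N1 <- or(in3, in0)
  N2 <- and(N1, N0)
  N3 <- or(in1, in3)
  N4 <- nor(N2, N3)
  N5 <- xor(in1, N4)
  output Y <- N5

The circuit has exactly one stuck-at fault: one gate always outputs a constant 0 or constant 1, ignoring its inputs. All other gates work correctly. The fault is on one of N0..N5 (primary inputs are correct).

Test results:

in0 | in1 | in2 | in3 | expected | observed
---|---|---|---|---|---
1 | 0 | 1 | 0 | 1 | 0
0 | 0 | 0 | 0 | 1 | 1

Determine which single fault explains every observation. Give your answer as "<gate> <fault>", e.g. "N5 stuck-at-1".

N0 stuck-at-1

Fault-free values for test 1 (in0=1, in1=0, in2=1, in3=0): N0=0, N1=1, N2=0, N3=0, N4=1, N5=1, giving Y=1. Observed 0.
Test 1: faults giving observed 0 are {N0 stuck-at-1, N2 stuck-at-1, N3 stuck-at-1, N4 stuck-at-0, N5 stuck-at-0}.
Test 2 (in0=0, in1=0, in2=0, in3=0): fault-free N0=1, N1=0, N2=0, N3=0, N4=1, N5=1 → 1; observed 1. Eliminates N2 stuck-at-1, N3 stuck-at-1, N4 stuck-at-0, N5 stuck-at-0.
Only N0 stuck-at-1 is consistent with every test.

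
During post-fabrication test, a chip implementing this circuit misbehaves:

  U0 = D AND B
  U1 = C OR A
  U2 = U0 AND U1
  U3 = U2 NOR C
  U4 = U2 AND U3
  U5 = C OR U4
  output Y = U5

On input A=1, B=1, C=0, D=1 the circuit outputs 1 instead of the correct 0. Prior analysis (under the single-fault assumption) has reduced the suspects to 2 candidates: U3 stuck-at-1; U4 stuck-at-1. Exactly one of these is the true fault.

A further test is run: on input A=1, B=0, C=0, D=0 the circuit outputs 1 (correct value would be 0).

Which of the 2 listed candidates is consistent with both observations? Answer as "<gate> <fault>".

Evaluate each candidate on input A=1, B=0, C=0, D=0:
  U3 stuck-at-1: U0=0, U1=1, U2=0, U3=1 [stuck-at-1], U4=0, U5=0 → 0 — eliminated
  U4 stuck-at-1: U0=0, U1=1, U2=0, U3=1, U4=1 [stuck-at-1], U5=1 → 1 — matches
Only U4 stuck-at-1 reproduces the observed 1.

U4 stuck-at-1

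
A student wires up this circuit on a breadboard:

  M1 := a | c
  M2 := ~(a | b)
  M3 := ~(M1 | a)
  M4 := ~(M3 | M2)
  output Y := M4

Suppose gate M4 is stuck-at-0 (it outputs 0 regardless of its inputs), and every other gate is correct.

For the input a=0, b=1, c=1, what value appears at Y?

0

Propagate with M4 forced: M1=1, M2=0, M3=0, M4=0 [stuck-at-0].
So Y = 0. (Without the fault it would be 1.)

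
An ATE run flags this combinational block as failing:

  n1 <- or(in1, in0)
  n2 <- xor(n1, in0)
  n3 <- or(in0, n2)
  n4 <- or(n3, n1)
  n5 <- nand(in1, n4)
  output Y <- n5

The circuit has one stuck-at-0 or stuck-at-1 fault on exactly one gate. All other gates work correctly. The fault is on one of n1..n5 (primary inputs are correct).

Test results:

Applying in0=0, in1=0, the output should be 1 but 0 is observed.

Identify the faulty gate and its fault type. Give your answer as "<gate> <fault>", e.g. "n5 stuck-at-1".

Fault-free values for test 1 (in0=0, in1=0): n1=0, n2=0, n3=0, n4=0, n5=1, giving Y=1. Observed 0.
Test 1: faults giving observed 0 are {n5 stuck-at-0}.
Only n5 stuck-at-0 is consistent with every test.

n5 stuck-at-0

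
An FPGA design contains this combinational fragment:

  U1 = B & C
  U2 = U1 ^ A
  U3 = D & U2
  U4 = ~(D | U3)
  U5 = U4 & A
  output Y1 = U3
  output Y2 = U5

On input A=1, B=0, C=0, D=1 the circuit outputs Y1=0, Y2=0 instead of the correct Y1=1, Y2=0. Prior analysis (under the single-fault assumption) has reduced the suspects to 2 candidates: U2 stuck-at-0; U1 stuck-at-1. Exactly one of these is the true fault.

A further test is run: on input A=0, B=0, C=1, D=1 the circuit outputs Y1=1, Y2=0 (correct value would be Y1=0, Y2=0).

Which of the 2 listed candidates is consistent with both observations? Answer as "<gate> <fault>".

Evaluate each candidate on input A=0, B=0, C=1, D=1:
  U2 stuck-at-0: U1=0, U2=0 [stuck-at-0], U3=0, U4=0, U5=0 → Y1=0, Y2=0 — eliminated
  U1 stuck-at-1: U1=1 [stuck-at-1], U2=1, U3=1, U4=0, U5=0 → Y1=1, Y2=0 — matches
Only U1 stuck-at-1 reproduces the observed Y1=1, Y2=0.

U1 stuck-at-1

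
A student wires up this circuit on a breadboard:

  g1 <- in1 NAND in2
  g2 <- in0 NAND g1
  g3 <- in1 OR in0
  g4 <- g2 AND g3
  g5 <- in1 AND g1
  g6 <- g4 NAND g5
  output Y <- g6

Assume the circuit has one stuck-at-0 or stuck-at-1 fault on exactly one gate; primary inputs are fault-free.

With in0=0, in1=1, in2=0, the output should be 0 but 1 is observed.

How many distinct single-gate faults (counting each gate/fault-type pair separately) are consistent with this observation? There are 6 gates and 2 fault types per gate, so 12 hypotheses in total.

6

Fault-free: g1=1, g2=1, g3=1, g4=1, g5=1, g6=0 → 0. Observed 1.
  g1 stuck-at-0: output 1 ✓
  g1 stuck-at-1: output 0 ✗
  g2 stuck-at-0: output 1 ✓
  g2 stuck-at-1: output 0 ✗
  g3 stuck-at-0: output 1 ✓
  g3 stuck-at-1: output 0 ✗
  g4 stuck-at-0: output 1 ✓
  g4 stuck-at-1: output 0 ✗
  g5 stuck-at-0: output 1 ✓
  g5 stuck-at-1: output 0 ✗
  g6 stuck-at-0: output 0 ✗
  g6 stuck-at-1: output 1 ✓
Consistent faults: {g1 stuck-at-0, g2 stuck-at-0, g3 stuck-at-0, g4 stuck-at-0, g5 stuck-at-0, g6 stuck-at-1} — 6 in all.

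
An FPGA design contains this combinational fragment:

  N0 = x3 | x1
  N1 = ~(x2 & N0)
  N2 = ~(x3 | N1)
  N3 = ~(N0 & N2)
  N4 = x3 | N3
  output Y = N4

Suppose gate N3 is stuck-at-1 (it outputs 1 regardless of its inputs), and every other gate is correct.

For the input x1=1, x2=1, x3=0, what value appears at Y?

Propagate with N3 forced: N0=1, N1=0, N2=1, N3=1 [stuck-at-1], N4=1.
So Y = 1. (Without the fault it would be 0.)

1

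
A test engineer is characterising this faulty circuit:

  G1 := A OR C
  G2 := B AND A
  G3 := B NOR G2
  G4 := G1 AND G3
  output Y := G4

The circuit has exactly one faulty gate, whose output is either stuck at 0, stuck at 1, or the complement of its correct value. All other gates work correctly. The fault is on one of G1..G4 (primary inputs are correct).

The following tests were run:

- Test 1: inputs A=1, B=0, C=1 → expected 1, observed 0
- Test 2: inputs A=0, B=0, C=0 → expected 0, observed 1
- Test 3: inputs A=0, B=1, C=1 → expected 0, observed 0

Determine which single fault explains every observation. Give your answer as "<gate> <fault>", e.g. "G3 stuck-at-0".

Fault-free values for test 1 (A=1, B=0, C=1): G1=1, G2=0, G3=1, G4=1, giving Y=1. Observed 0.
Test 1: faults giving observed 0 are {G1 stuck-at-0, G1 inverted output, G2 stuck-at-1, G2 inverted output, G3 stuck-at-0, G3 inverted output, G4 stuck-at-0, G4 inverted output}.
Test 2 (A=0, B=0, C=0): fault-free G1=0, G2=0, G3=1, G4=0 → 0; observed 1. Eliminates G1 stuck-at-0, G2 stuck-at-1, G2 inverted output, G3 stuck-at-0, G3 inverted output, G4 stuck-at-0.
Test 3 (A=0, B=1, C=1): fault-free G1=1, G2=0, G3=0, G4=0 → 0; observed 0. Eliminates G4 inverted output.
Only G1 inverted output is consistent with every test.

G1 inverted output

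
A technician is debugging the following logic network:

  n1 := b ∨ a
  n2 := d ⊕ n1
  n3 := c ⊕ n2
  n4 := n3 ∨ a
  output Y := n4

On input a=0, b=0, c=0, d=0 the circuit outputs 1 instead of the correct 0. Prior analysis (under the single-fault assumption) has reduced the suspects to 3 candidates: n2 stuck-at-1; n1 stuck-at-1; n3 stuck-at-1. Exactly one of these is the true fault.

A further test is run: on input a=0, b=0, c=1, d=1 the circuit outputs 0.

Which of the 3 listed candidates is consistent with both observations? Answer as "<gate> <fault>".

n2 stuck-at-1

Evaluate each candidate on input a=0, b=0, c=1, d=1:
  n2 stuck-at-1: n1=0, n2=1 [stuck-at-1], n3=0, n4=0 → 0 — matches
  n1 stuck-at-1: n1=1 [stuck-at-1], n2=0, n3=1, n4=1 → 1 — eliminated
  n3 stuck-at-1: n1=0, n2=1, n3=1 [stuck-at-1], n4=1 → 1 — eliminated
Only n2 stuck-at-1 reproduces the observed 0.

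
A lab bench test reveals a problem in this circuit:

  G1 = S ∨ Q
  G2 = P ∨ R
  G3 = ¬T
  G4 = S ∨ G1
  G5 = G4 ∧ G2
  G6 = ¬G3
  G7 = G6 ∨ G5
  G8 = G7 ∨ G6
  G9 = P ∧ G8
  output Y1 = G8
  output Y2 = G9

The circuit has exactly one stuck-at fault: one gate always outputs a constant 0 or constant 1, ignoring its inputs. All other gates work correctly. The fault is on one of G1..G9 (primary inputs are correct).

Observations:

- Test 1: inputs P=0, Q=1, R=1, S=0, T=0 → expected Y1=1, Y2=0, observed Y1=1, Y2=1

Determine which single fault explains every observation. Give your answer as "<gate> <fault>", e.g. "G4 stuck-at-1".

Fault-free values for test 1 (P=0, Q=1, R=1, S=0, T=0): G1=1, G2=1, G3=1, G4=1, G5=1, G6=0, G7=1, G8=1, G9=0, giving Y1=1, Y2=0. Observed Y1=1, Y2=1.
Test 1: faults giving observed Y1=1, Y2=1 are {G9 stuck-at-1}.
Only G9 stuck-at-1 is consistent with every test.

G9 stuck-at-1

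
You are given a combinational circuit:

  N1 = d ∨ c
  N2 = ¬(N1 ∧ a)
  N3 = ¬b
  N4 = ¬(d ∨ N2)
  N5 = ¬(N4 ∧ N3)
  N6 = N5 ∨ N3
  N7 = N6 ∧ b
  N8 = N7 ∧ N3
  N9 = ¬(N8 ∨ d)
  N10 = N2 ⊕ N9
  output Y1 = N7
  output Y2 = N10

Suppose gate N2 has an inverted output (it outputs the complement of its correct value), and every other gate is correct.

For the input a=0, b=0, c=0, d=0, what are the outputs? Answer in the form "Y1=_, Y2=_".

Propagate with N2 forced: N1=0, N2=0 [inverted output], N3=1, N4=1, N5=0, N6=1, N7=0, N8=0, N9=1, N10=1.
So the outputs are Y1=0, Y2=1. (Without the fault they would be Y1=0, Y2=0.)

Y1=0, Y2=1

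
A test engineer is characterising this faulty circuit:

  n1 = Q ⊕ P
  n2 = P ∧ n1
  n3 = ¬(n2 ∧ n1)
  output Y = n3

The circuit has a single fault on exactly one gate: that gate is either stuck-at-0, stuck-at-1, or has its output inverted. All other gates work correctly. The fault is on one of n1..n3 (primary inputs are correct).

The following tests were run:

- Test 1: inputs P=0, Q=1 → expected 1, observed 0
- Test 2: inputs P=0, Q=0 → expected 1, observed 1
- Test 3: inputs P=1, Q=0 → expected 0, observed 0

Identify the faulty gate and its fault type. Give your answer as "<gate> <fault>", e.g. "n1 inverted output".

n2 stuck-at-1

Fault-free values for test 1 (P=0, Q=1): n1=1, n2=0, n3=1, giving Y=1. Observed 0.
Test 1: faults giving observed 0 are {n2 stuck-at-1, n2 inverted output, n3 stuck-at-0, n3 inverted output}.
Test 2 (P=0, Q=0): fault-free n1=0, n2=0, n3=1 → 1; observed 1. Eliminates n3 stuck-at-0, n3 inverted output.
Test 3 (P=1, Q=0): fault-free n1=1, n2=1, n3=0 → 0; observed 0. Eliminates n2 inverted output.
Only n2 stuck-at-1 is consistent with every test.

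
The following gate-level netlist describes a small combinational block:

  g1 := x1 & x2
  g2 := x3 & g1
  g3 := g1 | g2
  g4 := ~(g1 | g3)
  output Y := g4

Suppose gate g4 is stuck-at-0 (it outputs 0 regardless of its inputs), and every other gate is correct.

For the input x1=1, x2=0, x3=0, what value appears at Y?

0

Propagate with g4 forced: g1=0, g2=0, g3=0, g4=0 [stuck-at-0].
So Y = 0. (Without the fault it would be 1.)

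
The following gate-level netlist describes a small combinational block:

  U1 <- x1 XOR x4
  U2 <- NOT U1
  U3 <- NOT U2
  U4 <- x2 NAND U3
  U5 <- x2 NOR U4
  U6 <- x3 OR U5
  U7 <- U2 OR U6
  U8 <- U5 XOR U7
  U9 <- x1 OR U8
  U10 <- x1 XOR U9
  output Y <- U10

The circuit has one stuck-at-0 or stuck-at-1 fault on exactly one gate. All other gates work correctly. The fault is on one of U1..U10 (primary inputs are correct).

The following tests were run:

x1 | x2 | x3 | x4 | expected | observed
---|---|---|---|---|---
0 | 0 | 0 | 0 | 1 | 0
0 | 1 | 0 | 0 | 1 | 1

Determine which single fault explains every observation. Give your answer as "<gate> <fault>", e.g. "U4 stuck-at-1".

U4 stuck-at-0

Fault-free values for test 1 (x1=0, x2=0, x3=0, x4=0): U1=0, U2=1, U3=0, U4=1, U5=0, U6=0, U7=1, U8=1, U9=1, U10=1, giving Y=1. Observed 0.
Test 1: faults giving observed 0 are {U1 stuck-at-1, U2 stuck-at-0, U4 stuck-at-0, U5 stuck-at-1, U7 stuck-at-0, U8 stuck-at-0, U9 stuck-at-0, U10 stuck-at-0}.
Test 2 (x1=0, x2=1, x3=0, x4=0): fault-free U1=0, U2=1, U3=0, U4=1, U5=0, U6=0, U7=1, U8=1, U9=1, U10=1 → 1; observed 1. Eliminates U1 stuck-at-1, U2 stuck-at-0, U5 stuck-at-1, U7 stuck-at-0, U8 stuck-at-0, U9 stuck-at-0, U10 stuck-at-0.
Only U4 stuck-at-0 is consistent with every test.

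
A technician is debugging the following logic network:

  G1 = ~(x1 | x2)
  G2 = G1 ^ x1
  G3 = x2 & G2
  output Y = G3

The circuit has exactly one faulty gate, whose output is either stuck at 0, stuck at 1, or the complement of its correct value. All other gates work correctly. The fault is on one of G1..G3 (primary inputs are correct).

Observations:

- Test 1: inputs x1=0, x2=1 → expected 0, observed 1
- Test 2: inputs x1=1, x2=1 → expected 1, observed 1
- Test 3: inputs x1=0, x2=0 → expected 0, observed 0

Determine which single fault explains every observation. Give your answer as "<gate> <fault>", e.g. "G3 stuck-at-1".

Fault-free values for test 1 (x1=0, x2=1): G1=0, G2=0, G3=0, giving Y=0. Observed 1.
Test 1: faults giving observed 1 are {G1 stuck-at-1, G1 inverted output, G2 stuck-at-1, G2 inverted output, G3 stuck-at-1, G3 inverted output}.
Test 2 (x1=1, x2=1): fault-free G1=0, G2=1, G3=1 → 1; observed 1. Eliminates G1 stuck-at-1, G1 inverted output, G2 inverted output, G3 inverted output.
Test 3 (x1=0, x2=0): fault-free G1=1, G2=1, G3=0 → 0; observed 0. Eliminates G3 stuck-at-1.
Only G2 stuck-at-1 is consistent with every test.

G2 stuck-at-1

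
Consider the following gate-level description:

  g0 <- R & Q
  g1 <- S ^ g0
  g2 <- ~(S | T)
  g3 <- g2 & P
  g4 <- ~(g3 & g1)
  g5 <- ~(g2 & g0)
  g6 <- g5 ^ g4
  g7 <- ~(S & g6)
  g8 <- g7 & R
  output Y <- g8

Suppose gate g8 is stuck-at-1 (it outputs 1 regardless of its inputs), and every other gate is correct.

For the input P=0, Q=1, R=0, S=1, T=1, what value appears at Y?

1

Propagate with g8 forced: g0=0, g1=1, g2=0, g3=0, g4=1, g5=1, g6=0, g7=1, g8=1 [stuck-at-1].
So Y = 1. (Without the fault it would be 0.)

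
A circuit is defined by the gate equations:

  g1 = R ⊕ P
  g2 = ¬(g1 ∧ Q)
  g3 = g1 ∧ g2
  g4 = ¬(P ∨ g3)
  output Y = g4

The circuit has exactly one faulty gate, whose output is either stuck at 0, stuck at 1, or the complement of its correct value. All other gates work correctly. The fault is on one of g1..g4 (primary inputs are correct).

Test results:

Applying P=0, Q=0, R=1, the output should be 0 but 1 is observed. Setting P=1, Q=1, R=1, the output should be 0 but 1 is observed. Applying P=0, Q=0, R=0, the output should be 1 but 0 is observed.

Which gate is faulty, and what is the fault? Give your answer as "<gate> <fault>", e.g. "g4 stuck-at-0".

g4 inverted output

Fault-free values for test 1 (P=0, Q=0, R=1): g1=1, g2=1, g3=1, g4=0, giving Y=0. Observed 1.
Test 1: faults giving observed 1 are {g1 stuck-at-0, g1 inverted output, g2 stuck-at-0, g2 inverted output, g3 stuck-at-0, g3 inverted output, g4 stuck-at-1, g4 inverted output}.
Test 2 (P=1, Q=1, R=1): fault-free g1=0, g2=1, g3=0, g4=0 → 0; observed 1. Eliminates g1 stuck-at-0, g1 inverted output, g2 stuck-at-0, g2 inverted output, g3 stuck-at-0, g3 inverted output.
Test 3 (P=0, Q=0, R=0): fault-free g1=0, g2=1, g3=0, g4=1 → 1; observed 0. Eliminates g4 stuck-at-1.
Only g4 inverted output is consistent with every test.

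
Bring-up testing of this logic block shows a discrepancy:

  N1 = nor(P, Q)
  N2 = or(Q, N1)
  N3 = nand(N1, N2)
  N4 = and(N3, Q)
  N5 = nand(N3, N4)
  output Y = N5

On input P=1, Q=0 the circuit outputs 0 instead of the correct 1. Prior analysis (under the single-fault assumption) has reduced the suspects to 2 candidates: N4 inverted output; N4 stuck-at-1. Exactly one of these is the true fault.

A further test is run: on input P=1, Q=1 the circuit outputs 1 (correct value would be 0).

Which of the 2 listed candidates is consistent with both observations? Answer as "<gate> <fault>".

N4 inverted output

Evaluate each candidate on input P=1, Q=1:
  N4 inverted output: N1=0, N2=1, N3=1, N4=0 [inverted output], N5=1 → 1 — matches
  N4 stuck-at-1: N1=0, N2=1, N3=1, N4=1 [stuck-at-1], N5=0 → 0 — eliminated
Only N4 inverted output reproduces the observed 1.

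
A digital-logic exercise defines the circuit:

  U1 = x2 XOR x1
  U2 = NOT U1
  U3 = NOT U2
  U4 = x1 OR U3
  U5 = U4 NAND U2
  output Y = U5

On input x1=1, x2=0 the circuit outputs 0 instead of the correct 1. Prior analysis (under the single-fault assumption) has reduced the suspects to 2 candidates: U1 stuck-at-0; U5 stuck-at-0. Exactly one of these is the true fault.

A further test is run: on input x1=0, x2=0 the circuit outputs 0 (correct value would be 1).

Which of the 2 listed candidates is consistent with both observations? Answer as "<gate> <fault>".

Evaluate each candidate on input x1=0, x2=0:
  U1 stuck-at-0: U1=0 [stuck-at-0], U2=1, U3=0, U4=0, U5=1 → 1 — eliminated
  U5 stuck-at-0: U1=0, U2=1, U3=0, U4=0, U5=0 [stuck-at-0] → 0 — matches
Only U5 stuck-at-0 reproduces the observed 0.

U5 stuck-at-0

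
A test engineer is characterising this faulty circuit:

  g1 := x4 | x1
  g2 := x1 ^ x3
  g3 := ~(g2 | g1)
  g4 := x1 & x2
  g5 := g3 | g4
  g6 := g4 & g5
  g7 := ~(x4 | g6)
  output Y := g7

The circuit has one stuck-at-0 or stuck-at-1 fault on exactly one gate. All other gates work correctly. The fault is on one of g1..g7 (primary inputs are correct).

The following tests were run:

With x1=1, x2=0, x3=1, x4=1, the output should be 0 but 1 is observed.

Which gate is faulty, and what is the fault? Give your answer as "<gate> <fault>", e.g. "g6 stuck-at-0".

g7 stuck-at-1

Fault-free values for test 1 (x1=1, x2=0, x3=1, x4=1): g1=1, g2=0, g3=0, g4=0, g5=0, g6=0, g7=0, giving Y=0. Observed 1.
Test 1: faults giving observed 1 are {g7 stuck-at-1}.
Only g7 stuck-at-1 is consistent with every test.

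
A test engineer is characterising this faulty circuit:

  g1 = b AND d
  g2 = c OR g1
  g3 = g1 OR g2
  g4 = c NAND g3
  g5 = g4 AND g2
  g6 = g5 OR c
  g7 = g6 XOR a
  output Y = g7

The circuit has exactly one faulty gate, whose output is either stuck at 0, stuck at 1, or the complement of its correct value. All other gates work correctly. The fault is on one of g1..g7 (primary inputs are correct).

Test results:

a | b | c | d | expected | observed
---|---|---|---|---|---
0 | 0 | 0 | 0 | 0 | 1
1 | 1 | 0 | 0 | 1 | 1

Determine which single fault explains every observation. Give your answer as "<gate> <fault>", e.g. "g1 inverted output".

Fault-free values for test 1 (a=0, b=0, c=0, d=0): g1=0, g2=0, g3=0, g4=1, g5=0, g6=0, g7=0, giving Y=0. Observed 1.
Test 1: faults giving observed 1 are {g1 stuck-at-1, g1 inverted output, g2 stuck-at-1, g2 inverted output, g5 stuck-at-1, g5 inverted output, g6 stuck-at-1, g6 inverted output, g7 stuck-at-1, g7 inverted output}.
Test 2 (a=1, b=1, c=0, d=0): fault-free g1=0, g2=0, g3=0, g4=1, g5=0, g6=0, g7=1 → 1; observed 1. Eliminates g1 stuck-at-1, g1 inverted output, g2 stuck-at-1, g2 inverted output, g5 stuck-at-1, g5 inverted output, g6 stuck-at-1, g6 inverted output, g7 inverted output.
Only g7 stuck-at-1 is consistent with every test.

g7 stuck-at-1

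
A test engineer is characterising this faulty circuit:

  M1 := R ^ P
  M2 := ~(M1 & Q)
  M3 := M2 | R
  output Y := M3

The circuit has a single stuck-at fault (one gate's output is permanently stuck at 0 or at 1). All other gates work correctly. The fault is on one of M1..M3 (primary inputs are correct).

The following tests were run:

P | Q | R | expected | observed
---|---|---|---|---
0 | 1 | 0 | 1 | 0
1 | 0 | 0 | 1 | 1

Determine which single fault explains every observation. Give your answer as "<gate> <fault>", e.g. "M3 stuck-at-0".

Fault-free values for test 1 (P=0, Q=1, R=0): M1=0, M2=1, M3=1, giving Y=1. Observed 0.
Test 1: faults giving observed 0 are {M1 stuck-at-1, M2 stuck-at-0, M3 stuck-at-0}.
Test 2 (P=1, Q=0, R=0): fault-free M1=1, M2=1, M3=1 → 1; observed 1. Eliminates M2 stuck-at-0, M3 stuck-at-0.
Only M1 stuck-at-1 is consistent with every test.

M1 stuck-at-1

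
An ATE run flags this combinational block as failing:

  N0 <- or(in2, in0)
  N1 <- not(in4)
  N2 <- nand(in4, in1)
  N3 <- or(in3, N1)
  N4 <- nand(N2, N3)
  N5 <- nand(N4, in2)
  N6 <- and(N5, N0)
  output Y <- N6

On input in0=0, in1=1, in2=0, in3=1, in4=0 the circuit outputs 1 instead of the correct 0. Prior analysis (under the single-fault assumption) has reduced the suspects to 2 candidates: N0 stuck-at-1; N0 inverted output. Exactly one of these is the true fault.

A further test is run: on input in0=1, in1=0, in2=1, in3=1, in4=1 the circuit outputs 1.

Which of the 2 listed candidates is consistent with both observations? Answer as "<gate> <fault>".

N0 stuck-at-1

Evaluate each candidate on input in0=1, in1=0, in2=1, in3=1, in4=1:
  N0 stuck-at-1: N0=1 [stuck-at-1], N1=0, N2=1, N3=1, N4=0, N5=1, N6=1 → 1 — matches
  N0 inverted output: N0=0 [inverted output], N1=0, N2=1, N3=1, N4=0, N5=1, N6=0 → 0 — eliminated
Only N0 stuck-at-1 reproduces the observed 1.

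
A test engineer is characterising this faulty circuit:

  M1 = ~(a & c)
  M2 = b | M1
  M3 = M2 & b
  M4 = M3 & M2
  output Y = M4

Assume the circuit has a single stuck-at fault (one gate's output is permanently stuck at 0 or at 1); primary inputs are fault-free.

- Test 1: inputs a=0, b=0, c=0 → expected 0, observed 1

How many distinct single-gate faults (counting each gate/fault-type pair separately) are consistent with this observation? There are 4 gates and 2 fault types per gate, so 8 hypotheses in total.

Fault-free: M1=1, M2=1, M3=0, M4=0 → 0. Observed 1.
  M1 stuck-at-0: output 0 ✗
  M1 stuck-at-1: output 0 ✗
  M2 stuck-at-0: output 0 ✗
  M2 stuck-at-1: output 0 ✗
  M3 stuck-at-0: output 0 ✗
  M3 stuck-at-1: output 1 ✓
  M4 stuck-at-0: output 0 ✗
  M4 stuck-at-1: output 1 ✓
Consistent faults: {M3 stuck-at-1, M4 stuck-at-1} — 2 in all.

2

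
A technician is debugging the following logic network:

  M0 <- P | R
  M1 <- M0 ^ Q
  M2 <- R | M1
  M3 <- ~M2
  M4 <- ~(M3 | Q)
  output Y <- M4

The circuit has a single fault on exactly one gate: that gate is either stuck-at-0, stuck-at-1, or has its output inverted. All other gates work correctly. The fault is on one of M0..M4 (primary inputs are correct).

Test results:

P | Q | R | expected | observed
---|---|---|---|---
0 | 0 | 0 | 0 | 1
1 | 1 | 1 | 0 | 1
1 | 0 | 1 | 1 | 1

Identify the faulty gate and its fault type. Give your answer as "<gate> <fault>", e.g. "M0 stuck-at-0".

Fault-free values for test 1 (P=0, Q=0, R=0): M0=0, M1=0, M2=0, M3=1, M4=0, giving Y=0. Observed 1.
Test 1: faults giving observed 1 are {M0 stuck-at-1, M0 inverted output, M1 stuck-at-1, M1 inverted output, M2 stuck-at-1, M2 inverted output, M3 stuck-at-0, M3 inverted output, M4 stuck-at-1, M4 inverted output}.
Test 2 (P=1, Q=1, R=1): fault-free M0=1, M1=0, M2=1, M3=0, M4=0 → 0; observed 1. Eliminates M0 stuck-at-1, M0 inverted output, M1 stuck-at-1, M1 inverted output, M2 stuck-at-1, M2 inverted output, M3 stuck-at-0, M3 inverted output.
Test 3 (P=1, Q=0, R=1): fault-free M0=1, M1=1, M2=1, M3=0, M4=1 → 1; observed 1. Eliminates M4 inverted output.
Only M4 stuck-at-1 is consistent with every test.

M4 stuck-at-1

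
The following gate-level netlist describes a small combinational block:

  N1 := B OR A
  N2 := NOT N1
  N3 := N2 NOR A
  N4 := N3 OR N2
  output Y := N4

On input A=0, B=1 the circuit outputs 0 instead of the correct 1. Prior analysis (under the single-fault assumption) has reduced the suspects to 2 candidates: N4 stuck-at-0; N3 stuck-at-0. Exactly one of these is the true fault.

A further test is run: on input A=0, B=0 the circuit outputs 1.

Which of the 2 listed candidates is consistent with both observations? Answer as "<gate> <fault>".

Evaluate each candidate on input A=0, B=0:
  N4 stuck-at-0: N1=0, N2=1, N3=0, N4=0 [stuck-at-0] → 0 — eliminated
  N3 stuck-at-0: N1=0, N2=1, N3=0 [stuck-at-0], N4=1 → 1 — matches
Only N3 stuck-at-0 reproduces the observed 1.

N3 stuck-at-0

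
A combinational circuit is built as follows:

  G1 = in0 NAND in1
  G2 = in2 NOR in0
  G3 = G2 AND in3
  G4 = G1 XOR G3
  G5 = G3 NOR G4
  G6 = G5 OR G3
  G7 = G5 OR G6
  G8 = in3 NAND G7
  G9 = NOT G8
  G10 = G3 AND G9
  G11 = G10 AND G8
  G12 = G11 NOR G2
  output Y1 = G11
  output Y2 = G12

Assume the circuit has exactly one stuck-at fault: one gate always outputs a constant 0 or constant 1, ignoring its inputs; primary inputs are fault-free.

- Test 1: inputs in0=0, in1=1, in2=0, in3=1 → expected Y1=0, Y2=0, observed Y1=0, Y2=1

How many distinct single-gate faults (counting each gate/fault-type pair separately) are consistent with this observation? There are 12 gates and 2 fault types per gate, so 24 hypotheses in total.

2

Fault-free: G1=1, G2=1, G3=1, G4=0, G5=0, G6=1, G7=1, G8=0, G9=1, G10=1, G11=0, G12=0 → Y1=0, Y2=0. Observed Y1=0, Y2=1.
  G1: none of the 2 fault types match ✗
  G2: stuck-at-0 ✓; others ✗
  G3: none of the 2 fault types match ✗
  G4: none of the 2 fault types match ✗
  G5: none of the 2 fault types match ✗
  G6: none of the 2 fault types match ✗
  G7: none of the 2 fault types match ✗
  G8: none of the 2 fault types match ✗
  G9: none of the 2 fault types match ✗
  G10: none of the 2 fault types match ✗
  G11: none of the 2 fault types match ✗
  G12: stuck-at-1 ✓; others ✗
Consistent faults: {G2 stuck-at-0, G12 stuck-at-1} — 2 in all.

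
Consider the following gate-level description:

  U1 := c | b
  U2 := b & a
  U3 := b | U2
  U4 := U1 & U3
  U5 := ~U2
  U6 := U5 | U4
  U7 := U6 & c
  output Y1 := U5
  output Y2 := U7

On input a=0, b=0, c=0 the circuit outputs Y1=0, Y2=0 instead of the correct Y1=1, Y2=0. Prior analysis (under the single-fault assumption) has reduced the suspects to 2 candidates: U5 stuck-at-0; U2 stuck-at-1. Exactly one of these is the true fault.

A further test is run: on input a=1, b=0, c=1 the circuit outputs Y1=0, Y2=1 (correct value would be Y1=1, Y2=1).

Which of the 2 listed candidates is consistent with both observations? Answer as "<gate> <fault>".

Evaluate each candidate on input a=1, b=0, c=1:
  U5 stuck-at-0: U1=1, U2=0, U3=0, U4=0, U5=0 [stuck-at-0], U6=0, U7=0 → Y1=0, Y2=0 — eliminated
  U2 stuck-at-1: U1=1, U2=1 [stuck-at-1], U3=1, U4=1, U5=0, U6=1, U7=1 → Y1=0, Y2=1 — matches
Only U2 stuck-at-1 reproduces the observed Y1=0, Y2=1.

U2 stuck-at-1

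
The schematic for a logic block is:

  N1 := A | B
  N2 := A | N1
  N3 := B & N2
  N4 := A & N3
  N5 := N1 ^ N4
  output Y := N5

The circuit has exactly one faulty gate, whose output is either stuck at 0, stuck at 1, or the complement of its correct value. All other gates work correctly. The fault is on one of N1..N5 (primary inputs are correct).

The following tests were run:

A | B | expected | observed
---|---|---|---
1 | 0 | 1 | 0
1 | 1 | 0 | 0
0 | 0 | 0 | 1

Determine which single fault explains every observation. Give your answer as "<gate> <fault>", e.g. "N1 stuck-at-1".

Fault-free values for test 1 (A=1, B=0): N1=1, N2=1, N3=0, N4=0, N5=1, giving Y=1. Observed 0.
Test 1: faults giving observed 0 are {N1 stuck-at-0, N1 inverted output, N3 stuck-at-1, N3 inverted output, N4 stuck-at-1, N4 inverted output, N5 stuck-at-0, N5 inverted output}.
Test 2 (A=1, B=1): fault-free N1=1, N2=1, N3=1, N4=1, N5=0 → 0; observed 0. Eliminates N1 stuck-at-0, N1 inverted output, N3 inverted output, N4 inverted output, N5 inverted output.
Test 3 (A=0, B=0): fault-free N1=0, N2=0, N3=0, N4=0, N5=0 → 0; observed 1. Eliminates N3 stuck-at-1, N5 stuck-at-0.
Only N4 stuck-at-1 is consistent with every test.

N4 stuck-at-1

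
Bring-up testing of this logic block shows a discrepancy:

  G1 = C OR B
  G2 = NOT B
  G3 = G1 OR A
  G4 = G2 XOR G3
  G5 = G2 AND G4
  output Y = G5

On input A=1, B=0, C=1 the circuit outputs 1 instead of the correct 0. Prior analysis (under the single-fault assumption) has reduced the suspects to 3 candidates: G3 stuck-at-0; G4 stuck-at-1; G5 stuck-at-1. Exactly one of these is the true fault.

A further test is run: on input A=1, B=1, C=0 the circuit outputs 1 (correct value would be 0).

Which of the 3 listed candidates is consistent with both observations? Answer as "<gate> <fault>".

Evaluate each candidate on input A=1, B=1, C=0:
  G3 stuck-at-0: G1=1, G2=0, G3=0 [stuck-at-0], G4=0, G5=0 → 0 — eliminated
  G4 stuck-at-1: G1=1, G2=0, G3=1, G4=1 [stuck-at-1], G5=0 → 0 — eliminated
  G5 stuck-at-1: G1=1, G2=0, G3=1, G4=1, G5=1 [stuck-at-1] → 1 — matches
Only G5 stuck-at-1 reproduces the observed 1.

G5 stuck-at-1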